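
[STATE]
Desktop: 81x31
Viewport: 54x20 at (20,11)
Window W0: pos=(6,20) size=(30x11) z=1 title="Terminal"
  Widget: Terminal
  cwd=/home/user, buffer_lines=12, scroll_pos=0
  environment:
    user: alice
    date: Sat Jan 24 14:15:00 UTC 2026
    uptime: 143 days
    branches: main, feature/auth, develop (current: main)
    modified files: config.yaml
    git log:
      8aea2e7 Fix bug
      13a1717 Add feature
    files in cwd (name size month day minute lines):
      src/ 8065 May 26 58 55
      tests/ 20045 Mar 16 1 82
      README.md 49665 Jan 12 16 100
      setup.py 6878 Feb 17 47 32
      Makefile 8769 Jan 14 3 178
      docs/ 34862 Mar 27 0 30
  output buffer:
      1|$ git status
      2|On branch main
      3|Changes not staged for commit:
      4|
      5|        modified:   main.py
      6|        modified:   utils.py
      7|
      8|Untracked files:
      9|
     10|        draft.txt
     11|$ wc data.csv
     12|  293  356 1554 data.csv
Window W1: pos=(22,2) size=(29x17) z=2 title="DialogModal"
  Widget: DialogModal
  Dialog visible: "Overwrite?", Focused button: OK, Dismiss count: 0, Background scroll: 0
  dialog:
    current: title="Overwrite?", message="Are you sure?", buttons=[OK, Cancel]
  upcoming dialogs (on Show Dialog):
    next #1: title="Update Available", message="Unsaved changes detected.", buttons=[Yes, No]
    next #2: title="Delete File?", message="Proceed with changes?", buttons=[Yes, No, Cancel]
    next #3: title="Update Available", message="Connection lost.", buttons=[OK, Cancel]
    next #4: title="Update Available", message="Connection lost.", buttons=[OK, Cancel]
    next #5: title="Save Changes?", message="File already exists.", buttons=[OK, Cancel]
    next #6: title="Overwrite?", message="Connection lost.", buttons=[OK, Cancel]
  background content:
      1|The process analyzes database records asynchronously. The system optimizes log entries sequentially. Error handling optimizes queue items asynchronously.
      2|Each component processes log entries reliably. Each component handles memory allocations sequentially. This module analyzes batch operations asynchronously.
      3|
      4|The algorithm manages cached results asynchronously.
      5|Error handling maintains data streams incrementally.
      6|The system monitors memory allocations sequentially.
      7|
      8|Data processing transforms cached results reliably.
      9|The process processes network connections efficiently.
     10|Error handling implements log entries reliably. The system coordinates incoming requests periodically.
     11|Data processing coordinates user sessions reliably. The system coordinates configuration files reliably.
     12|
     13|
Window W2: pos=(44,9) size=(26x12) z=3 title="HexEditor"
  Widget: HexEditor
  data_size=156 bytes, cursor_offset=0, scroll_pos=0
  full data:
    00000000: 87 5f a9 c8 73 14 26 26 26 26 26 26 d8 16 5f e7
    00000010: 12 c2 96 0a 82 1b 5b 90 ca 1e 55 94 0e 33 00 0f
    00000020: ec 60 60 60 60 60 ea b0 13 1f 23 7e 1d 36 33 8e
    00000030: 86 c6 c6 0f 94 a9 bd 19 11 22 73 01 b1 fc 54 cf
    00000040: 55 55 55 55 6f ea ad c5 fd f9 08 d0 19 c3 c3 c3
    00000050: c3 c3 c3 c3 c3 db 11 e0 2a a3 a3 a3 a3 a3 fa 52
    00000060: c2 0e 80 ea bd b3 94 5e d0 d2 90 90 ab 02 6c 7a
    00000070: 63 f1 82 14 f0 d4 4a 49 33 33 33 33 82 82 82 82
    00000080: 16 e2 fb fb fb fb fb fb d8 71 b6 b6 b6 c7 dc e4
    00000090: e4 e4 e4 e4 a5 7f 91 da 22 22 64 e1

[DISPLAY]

  ┃     │ Are you sure? ┠────────────────────────┨    
  ┃Data │ [OK]  Cancel  ┃00000000  87 5f a9 c8 73┃    
  ┃The p└───────────────┃00000010  12 c2 96 0a 82┃    
  ┃Error handling implem┃00000020  ec 60 60 60 60┃    
  ┃Data processing coord┃00000030  86 c6 c6 0f 94┃    
  ┃                     ┃00000040  55 55 55 55 6f┃    
  ┃                     ┃00000050  c3 c3 c3 c3 c3┃    
  ┗━━━━━━━━━━━━━━━━━━━━━┃00000060  c2 0e 80 ea bd┃    
                        ┃00000070  63 f1 82 14 f0┃    
━━━━━━━━━━━━━━━┓        ┗━━━━━━━━━━━━━━━━━━━━━━━━┛    
               ┃                                      
───────────────┨                                      
               ┃                                      
n              ┃                                      
taged for commi┃                                      
               ┃                                      
ied:   main.py ┃                                      
ied:   utils.py┃                                      
               ┃                                      
━━━━━━━━━━━━━━━┛                                      


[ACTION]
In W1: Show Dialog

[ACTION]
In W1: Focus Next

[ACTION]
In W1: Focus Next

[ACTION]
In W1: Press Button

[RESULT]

  ┃                     ┠────────────────────────┨    
  ┃Data processing trans┃00000000  87 5f a9 c8 73┃    
  ┃The process processes┃00000010  12 c2 96 0a 82┃    
  ┃Error handling implem┃00000020  ec 60 60 60 60┃    
  ┃Data processing coord┃00000030  86 c6 c6 0f 94┃    
  ┃                     ┃00000040  55 55 55 55 6f┃    
  ┃                     ┃00000050  c3 c3 c3 c3 c3┃    
  ┗━━━━━━━━━━━━━━━━━━━━━┃00000060  c2 0e 80 ea bd┃    
                        ┃00000070  63 f1 82 14 f0┃    
━━━━━━━━━━━━━━━┓        ┗━━━━━━━━━━━━━━━━━━━━━━━━┛    
               ┃                                      
───────────────┨                                      
               ┃                                      
n              ┃                                      
taged for commi┃                                      
               ┃                                      
ied:   main.py ┃                                      
ied:   utils.py┃                                      
               ┃                                      
━━━━━━━━━━━━━━━┛                                      


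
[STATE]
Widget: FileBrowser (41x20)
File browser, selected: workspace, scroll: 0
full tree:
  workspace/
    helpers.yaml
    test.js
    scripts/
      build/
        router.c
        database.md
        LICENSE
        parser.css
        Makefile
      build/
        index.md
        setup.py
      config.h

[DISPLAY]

> [-] workspace/                         
    helpers.yaml                         
    test.js                              
    [+] scripts/                         
                                         
                                         
                                         
                                         
                                         
                                         
                                         
                                         
                                         
                                         
                                         
                                         
                                         
                                         
                                         
                                         


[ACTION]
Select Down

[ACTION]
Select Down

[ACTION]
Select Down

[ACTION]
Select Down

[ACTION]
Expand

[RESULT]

  [-] workspace/                         
    helpers.yaml                         
    test.js                              
  > [-] scripts/                         
      [+] build/                         
      [+] build/                         
      config.h                           
                                         
                                         
                                         
                                         
                                         
                                         
                                         
                                         
                                         
                                         
                                         
                                         
                                         


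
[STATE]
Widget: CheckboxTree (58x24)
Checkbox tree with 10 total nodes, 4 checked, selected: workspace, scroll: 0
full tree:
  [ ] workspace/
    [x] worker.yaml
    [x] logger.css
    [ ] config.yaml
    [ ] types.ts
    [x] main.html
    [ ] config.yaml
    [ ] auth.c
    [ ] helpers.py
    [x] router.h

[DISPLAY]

>[-] workspace/                                           
   [x] worker.yaml                                        
   [x] logger.css                                         
   [ ] config.yaml                                        
   [ ] types.ts                                           
   [x] main.html                                          
   [ ] config.yaml                                        
   [ ] auth.c                                             
   [ ] helpers.py                                         
   [x] router.h                                           
                                                          
                                                          
                                                          
                                                          
                                                          
                                                          
                                                          
                                                          
                                                          
                                                          
                                                          
                                                          
                                                          
                                                          


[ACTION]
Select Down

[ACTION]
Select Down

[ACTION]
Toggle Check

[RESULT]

 [-] workspace/                                           
   [x] worker.yaml                                        
>  [ ] logger.css                                         
   [ ] config.yaml                                        
   [ ] types.ts                                           
   [x] main.html                                          
   [ ] config.yaml                                        
   [ ] auth.c                                             
   [ ] helpers.py                                         
   [x] router.h                                           
                                                          
                                                          
                                                          
                                                          
                                                          
                                                          
                                                          
                                                          
                                                          
                                                          
                                                          
                                                          
                                                          
                                                          


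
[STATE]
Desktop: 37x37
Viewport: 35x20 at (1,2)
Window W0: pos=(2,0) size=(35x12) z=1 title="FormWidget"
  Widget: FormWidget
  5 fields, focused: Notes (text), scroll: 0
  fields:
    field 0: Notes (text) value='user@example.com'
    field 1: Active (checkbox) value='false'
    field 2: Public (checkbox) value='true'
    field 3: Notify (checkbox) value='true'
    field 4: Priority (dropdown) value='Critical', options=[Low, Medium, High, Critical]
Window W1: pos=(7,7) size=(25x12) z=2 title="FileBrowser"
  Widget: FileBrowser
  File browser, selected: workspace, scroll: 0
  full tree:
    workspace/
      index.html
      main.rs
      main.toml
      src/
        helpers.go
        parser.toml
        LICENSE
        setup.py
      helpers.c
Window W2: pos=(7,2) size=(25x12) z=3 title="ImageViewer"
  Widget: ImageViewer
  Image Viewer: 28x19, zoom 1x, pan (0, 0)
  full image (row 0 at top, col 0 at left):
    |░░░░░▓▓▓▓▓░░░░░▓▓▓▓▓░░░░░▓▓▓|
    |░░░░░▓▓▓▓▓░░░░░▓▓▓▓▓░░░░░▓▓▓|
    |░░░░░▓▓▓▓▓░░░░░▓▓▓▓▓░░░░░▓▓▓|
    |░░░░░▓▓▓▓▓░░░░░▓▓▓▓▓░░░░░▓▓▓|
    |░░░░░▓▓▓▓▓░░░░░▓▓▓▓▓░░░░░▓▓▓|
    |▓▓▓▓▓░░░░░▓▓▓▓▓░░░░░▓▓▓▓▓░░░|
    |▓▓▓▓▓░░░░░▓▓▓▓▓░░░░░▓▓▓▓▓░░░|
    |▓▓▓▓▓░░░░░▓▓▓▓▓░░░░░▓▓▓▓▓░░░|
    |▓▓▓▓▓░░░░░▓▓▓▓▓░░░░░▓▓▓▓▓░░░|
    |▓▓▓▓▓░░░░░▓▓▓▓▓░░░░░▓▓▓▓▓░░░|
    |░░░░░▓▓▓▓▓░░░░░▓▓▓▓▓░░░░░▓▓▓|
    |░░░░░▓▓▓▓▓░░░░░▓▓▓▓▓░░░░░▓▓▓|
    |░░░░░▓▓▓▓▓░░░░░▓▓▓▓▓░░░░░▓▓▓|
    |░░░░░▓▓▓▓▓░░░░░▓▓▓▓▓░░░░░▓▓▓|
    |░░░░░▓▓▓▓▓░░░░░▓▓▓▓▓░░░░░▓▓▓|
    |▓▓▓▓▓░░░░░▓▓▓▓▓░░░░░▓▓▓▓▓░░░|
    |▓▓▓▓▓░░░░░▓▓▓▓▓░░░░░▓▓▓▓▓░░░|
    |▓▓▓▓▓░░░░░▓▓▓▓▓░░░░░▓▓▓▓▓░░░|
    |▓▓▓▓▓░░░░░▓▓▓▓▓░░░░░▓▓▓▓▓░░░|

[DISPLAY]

 ┠────┏━━━━━━━━━━━━━━━━━━━━━━━┓────
 ┃> No┃ ImageViewer           ┃om ]
 ┃  Ac┠───────────────────────┨    
 ┃  Pu┃░░░░░▓▓▓▓▓░░░░░▓▓▓▓▓░░░┃    
 ┃  No┃░░░░░▓▓▓▓▓░░░░░▓▓▓▓▓░░░┃    
 ┃  Pr┃░░░░░▓▓▓▓▓░░░░░▓▓▓▓▓░░░┃  ▼]
 ┃    ┃░░░░░▓▓▓▓▓░░░░░▓▓▓▓▓░░░┃    
 ┃    ┃░░░░░▓▓▓▓▓░░░░░▓▓▓▓▓░░░┃    
 ┃    ┃▓▓▓▓▓░░░░░▓▓▓▓▓░░░░░▓▓▓┃    
 ┗━━━━┃▓▓▓▓▓░░░░░▓▓▓▓▓░░░░░▓▓▓┃━━━━
      ┃▓▓▓▓▓░░░░░▓▓▓▓▓░░░░░▓▓▓┃    
      ┗━━━━━━━━━━━━━━━━━━━━━━━┛    
      ┃    [+] src/           ┃    
      ┃    helpers.c          ┃    
      ┃                       ┃    
      ┃                       ┃    
      ┗━━━━━━━━━━━━━━━━━━━━━━━┛    
                                   
                                   
                                   


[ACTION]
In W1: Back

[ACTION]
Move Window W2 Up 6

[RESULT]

 ┠────┠───────────────────────┨────
 ┃> No┃░░░░░▓▓▓▓▓░░░░░▓▓▓▓▓░░░┃om ]
 ┃  Ac┃░░░░░▓▓▓▓▓░░░░░▓▓▓▓▓░░░┃    
 ┃  Pu┃░░░░░▓▓▓▓▓░░░░░▓▓▓▓▓░░░┃    
 ┃  No┃░░░░░▓▓▓▓▓░░░░░▓▓▓▓▓░░░┃    
 ┃  Pr┃░░░░░▓▓▓▓▓░░░░░▓▓▓▓▓░░░┃  ▼]
 ┃    ┃▓▓▓▓▓░░░░░▓▓▓▓▓░░░░░▓▓▓┃    
 ┃    ┃▓▓▓▓▓░░░░░▓▓▓▓▓░░░░░▓▓▓┃    
 ┃    ┃▓▓▓▓▓░░░░░▓▓▓▓▓░░░░░▓▓▓┃    
 ┗━━━━┗━━━━━━━━━━━━━━━━━━━━━━━┛━━━━
      ┃    main.rs            ┃    
      ┃    main.toml          ┃    
      ┃    [+] src/           ┃    
      ┃    helpers.c          ┃    
      ┃                       ┃    
      ┃                       ┃    
      ┗━━━━━━━━━━━━━━━━━━━━━━━┛    
                                   
                                   
                                   


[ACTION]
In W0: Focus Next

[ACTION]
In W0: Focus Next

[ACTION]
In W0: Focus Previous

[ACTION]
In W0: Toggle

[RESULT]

 ┠────┠───────────────────────┨────
 ┃  No┃░░░░░▓▓▓▓▓░░░░░▓▓▓▓▓░░░┃om ]
 ┃> Ac┃░░░░░▓▓▓▓▓░░░░░▓▓▓▓▓░░░┃    
 ┃  Pu┃░░░░░▓▓▓▓▓░░░░░▓▓▓▓▓░░░┃    
 ┃  No┃░░░░░▓▓▓▓▓░░░░░▓▓▓▓▓░░░┃    
 ┃  Pr┃░░░░░▓▓▓▓▓░░░░░▓▓▓▓▓░░░┃  ▼]
 ┃    ┃▓▓▓▓▓░░░░░▓▓▓▓▓░░░░░▓▓▓┃    
 ┃    ┃▓▓▓▓▓░░░░░▓▓▓▓▓░░░░░▓▓▓┃    
 ┃    ┃▓▓▓▓▓░░░░░▓▓▓▓▓░░░░░▓▓▓┃    
 ┗━━━━┗━━━━━━━━━━━━━━━━━━━━━━━┛━━━━
      ┃    main.rs            ┃    
      ┃    main.toml          ┃    
      ┃    [+] src/           ┃    
      ┃    helpers.c          ┃    
      ┃                       ┃    
      ┃                       ┃    
      ┗━━━━━━━━━━━━━━━━━━━━━━━┛    
                                   
                                   
                                   


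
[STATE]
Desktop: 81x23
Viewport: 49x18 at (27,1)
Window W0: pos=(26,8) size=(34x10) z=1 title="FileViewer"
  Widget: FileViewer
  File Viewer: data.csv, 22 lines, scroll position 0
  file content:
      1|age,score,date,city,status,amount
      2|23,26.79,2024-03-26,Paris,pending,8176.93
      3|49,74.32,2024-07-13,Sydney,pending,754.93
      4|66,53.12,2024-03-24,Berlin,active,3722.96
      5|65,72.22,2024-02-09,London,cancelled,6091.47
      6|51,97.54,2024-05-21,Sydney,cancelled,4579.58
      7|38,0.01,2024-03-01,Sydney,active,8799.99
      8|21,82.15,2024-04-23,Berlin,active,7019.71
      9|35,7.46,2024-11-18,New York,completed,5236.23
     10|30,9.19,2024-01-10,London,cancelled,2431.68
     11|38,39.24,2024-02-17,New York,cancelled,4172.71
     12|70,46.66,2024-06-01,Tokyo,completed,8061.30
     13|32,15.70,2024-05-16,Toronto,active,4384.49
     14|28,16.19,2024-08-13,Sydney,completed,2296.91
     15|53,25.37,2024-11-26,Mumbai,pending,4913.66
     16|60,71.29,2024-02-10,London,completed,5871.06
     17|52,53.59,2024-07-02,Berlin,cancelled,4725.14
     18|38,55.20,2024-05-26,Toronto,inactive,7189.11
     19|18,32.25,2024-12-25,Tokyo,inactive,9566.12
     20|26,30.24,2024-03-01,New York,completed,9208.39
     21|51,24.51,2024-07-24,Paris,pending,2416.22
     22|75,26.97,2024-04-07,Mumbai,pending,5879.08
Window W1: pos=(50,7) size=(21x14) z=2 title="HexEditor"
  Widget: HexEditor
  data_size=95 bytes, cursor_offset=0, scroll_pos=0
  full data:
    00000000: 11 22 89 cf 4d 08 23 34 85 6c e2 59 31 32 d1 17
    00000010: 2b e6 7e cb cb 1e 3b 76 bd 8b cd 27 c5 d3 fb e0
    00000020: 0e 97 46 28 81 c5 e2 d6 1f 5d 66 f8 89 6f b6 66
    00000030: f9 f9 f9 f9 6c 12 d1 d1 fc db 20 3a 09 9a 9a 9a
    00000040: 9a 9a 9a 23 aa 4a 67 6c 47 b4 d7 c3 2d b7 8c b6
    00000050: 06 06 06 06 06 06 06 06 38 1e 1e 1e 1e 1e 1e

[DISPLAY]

                                                 
                                                 
                                                 
                                                 
                                                 
                                                 
                       ┏━━━━━━━━━━━━━━━━━━━┓     
━━━━━━━━━━━━━━━━━━━━━━━┃ HexEditor         ┃     
 FileViewer            ┠───────────────────┨     
───────────────────────┃00000000  11 22 89 ┃     
age,score,date,city,sta┃00000010  2b e6 7e ┃     
23,26.79,2024-03-26,Par┃00000020  0e 97 46 ┃     
49,74.32,2024-07-13,Syd┃00000030  f9 f9 f9 ┃     
66,53.12,2024-03-24,Ber┃00000040  9a 9a 9a ┃     
65,72.22,2024-02-09,Lon┃00000050  06 06 06 ┃     
51,97.54,2024-05-21,Syd┃                   ┃     
━━━━━━━━━━━━━━━━━━━━━━━┃                   ┃     
                       ┃                   ┃     


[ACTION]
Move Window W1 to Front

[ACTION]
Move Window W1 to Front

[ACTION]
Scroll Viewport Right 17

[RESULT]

                                                 
                                                 
                                                 
                                                 
                                                 
                                                 
                  ┏━━━━━━━━━━━━━━━━━━━┓          
━━━━━━━━━━━━━━━━━━┃ HexEditor         ┃          
Viewer            ┠───────────────────┨          
──────────────────┃00000000  11 22 89 ┃          
core,date,city,sta┃00000010  2b e6 7e ┃          
.79,2024-03-26,Par┃00000020  0e 97 46 ┃          
.32,2024-07-13,Syd┃00000030  f9 f9 f9 ┃          
.12,2024-03-24,Ber┃00000040  9a 9a 9a ┃          
.22,2024-02-09,Lon┃00000050  06 06 06 ┃          
.54,2024-05-21,Syd┃                   ┃          
━━━━━━━━━━━━━━━━━━┃                   ┃          
                  ┃                   ┃          


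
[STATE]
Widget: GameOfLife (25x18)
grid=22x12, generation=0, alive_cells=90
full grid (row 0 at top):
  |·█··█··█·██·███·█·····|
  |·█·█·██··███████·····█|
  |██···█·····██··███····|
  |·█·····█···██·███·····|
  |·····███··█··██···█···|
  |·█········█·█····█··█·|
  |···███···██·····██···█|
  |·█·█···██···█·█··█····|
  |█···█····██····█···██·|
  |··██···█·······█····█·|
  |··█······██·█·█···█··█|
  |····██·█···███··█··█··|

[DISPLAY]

Gen: 0                   
·█··█··█·██·███·█·····   
·█·█·██··███████·····█   
██···█·····██··███····   
·█·····█···██·███·····   
·····███··█··██···█···   
·█········█·█····█··█·   
···███···██·····██···█   
·█·█···██···█·█··█····   
█···█····██····█···██·   
··██···█·······█····█·   
··█······██·█·█···█··█   
····██·█···███··█··█··   
                         
                         
                         
                         
                         


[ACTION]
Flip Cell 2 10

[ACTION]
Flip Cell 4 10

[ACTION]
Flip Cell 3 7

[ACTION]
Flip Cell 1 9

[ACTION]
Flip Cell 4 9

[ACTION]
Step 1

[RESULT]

Gen: 1                   
··█·███··██···········   
·█···██··········█····   
██··███··········█····   
██···█················   
······█···█···█·██····   
········█·██·█··███···   
···██···███··█··███···   
··██·█··█··█···█·██·█·   
·█··█··█·█····███··██·   
·███····█··█··██····██   
··█·█·█·█·█·█·██···██·   
··········████········   
                         
                         
                         
                         
                         


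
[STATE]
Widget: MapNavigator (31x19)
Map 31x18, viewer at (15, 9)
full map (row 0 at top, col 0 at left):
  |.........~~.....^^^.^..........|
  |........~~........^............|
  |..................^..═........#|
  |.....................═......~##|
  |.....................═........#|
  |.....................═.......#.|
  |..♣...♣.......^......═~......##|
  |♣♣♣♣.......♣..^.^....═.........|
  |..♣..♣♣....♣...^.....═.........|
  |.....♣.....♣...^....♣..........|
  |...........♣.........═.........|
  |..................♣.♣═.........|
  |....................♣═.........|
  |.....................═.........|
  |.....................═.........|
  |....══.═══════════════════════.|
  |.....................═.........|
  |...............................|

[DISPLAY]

.........~~.....^^^.^..........
........~~........^............
..................^..═........#
.....................═......~##
.....................═........#
.....................═.......#.
..♣...♣.......^......═~......##
♣♣♣♣.......♣..^.^....═.........
..♣..♣♣....♣...^.....═.........
.....♣.....♣...@....♣..........
...........♣.........═.........
..................♣.♣═.........
....................♣═.........
.....................═.........
.....................═.........
....══.═══════════════════════.
.....................═.........
...............................
                               


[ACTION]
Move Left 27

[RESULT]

               .........~~.....
               ........~~......
               ................
               ................
               ................
               ................
               ..♣...♣.......^.
               ♣♣♣♣.......♣..^.
               ..♣..♣♣....♣...^
               @....♣.....♣...^
               ...........♣....
               ................
               ................
               ................
               ................
               ....══.═════════
               ................
               ................
                               


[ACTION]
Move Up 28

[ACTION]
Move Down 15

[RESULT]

               ..♣...♣.......^.
               ♣♣♣♣.......♣..^.
               ..♣..♣♣....♣...^
               .....♣.....♣...^
               ...........♣....
               ................
               ................
               ................
               ................
               @...══.═════════
               ................
               ................
                               
                               
                               
                               
                               
                               
                               


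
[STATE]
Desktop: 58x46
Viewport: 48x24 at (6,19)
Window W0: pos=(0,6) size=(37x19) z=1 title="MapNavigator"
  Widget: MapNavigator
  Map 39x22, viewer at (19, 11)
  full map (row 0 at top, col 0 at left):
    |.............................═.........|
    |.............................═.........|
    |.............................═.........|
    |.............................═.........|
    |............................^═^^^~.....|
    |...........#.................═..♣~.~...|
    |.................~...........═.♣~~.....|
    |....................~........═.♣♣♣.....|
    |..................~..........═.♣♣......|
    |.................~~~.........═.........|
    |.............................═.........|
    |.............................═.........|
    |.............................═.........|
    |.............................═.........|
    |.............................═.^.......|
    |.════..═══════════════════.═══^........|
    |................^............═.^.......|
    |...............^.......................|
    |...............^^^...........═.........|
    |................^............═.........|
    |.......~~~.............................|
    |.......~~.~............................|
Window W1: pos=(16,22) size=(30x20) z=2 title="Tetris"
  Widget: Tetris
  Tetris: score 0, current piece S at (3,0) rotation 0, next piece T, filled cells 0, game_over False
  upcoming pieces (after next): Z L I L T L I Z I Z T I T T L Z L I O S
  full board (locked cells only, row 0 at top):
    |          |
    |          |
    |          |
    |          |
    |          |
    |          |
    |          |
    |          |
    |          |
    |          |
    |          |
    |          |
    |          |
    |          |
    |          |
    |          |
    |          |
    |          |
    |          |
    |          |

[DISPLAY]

......................═.^.....┃                 
═══════════════════.═══^......┃                 
.........^............═.^.....┃                 
........^.┏━━━━━━━━━━━━━━━━━━━━━━━━━━━━┓        
........^^┃ Tetris                     ┃        
━━━━━━━━━━┠────────────────────────────┨        
          ┃          │Next:            ┃        
          ┃          │ ▒               ┃        
          ┃          │▒▒▒              ┃        
          ┃          │                 ┃        
          ┃          │                 ┃        
          ┃          │                 ┃        
          ┃          │Score:           ┃        
          ┃          │0                ┃        
          ┃          │                 ┃        
          ┃          │                 ┃        
          ┃          │                 ┃        
          ┃          │                 ┃        
          ┃          │                 ┃        
          ┃          │                 ┃        
          ┃          │                 ┃        
          ┃          │                 ┃        
          ┗━━━━━━━━━━━━━━━━━━━━━━━━━━━━┛        
                                                


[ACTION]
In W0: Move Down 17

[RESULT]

                              ┃                 
                              ┃                 
                              ┃                 
          ┏━━━━━━━━━━━━━━━━━━━━━━━━━━━━┓        
          ┃ Tetris                     ┃        
━━━━━━━━━━┠────────────────────────────┨        
          ┃          │Next:            ┃        
          ┃          │ ▒               ┃        
          ┃          │▒▒▒              ┃        
          ┃          │                 ┃        
          ┃          │                 ┃        
          ┃          │                 ┃        
          ┃          │Score:           ┃        
          ┃          │0                ┃        
          ┃          │                 ┃        
          ┃          │                 ┃        
          ┃          │                 ┃        
          ┃          │                 ┃        
          ┃          │                 ┃        
          ┃          │                 ┃        
          ┃          │                 ┃        
          ┃          │                 ┃        
          ┗━━━━━━━━━━━━━━━━━━━━━━━━━━━━┛        
                                                


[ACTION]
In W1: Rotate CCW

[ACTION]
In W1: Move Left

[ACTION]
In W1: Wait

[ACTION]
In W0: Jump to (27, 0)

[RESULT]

..............═.........      ┃                 
.............^═^^^~.....      ┃                 
..............═..♣~.~...      ┃                 
..~.......┏━━━━━━━━━━━━━━━━━━━━━━━━━━━━┓        
.....~....┃ Tetris                     ┃        
━━━━━━━━━━┠────────────────────────────┨        
          ┃          │Next:            ┃        
          ┃          │ ▒               ┃        
          ┃          │▒▒▒              ┃        
          ┃          │                 ┃        
          ┃          │                 ┃        
          ┃          │                 ┃        
          ┃          │Score:           ┃        
          ┃          │0                ┃        
          ┃          │                 ┃        
          ┃          │                 ┃        
          ┃          │                 ┃        
          ┃          │                 ┃        
          ┃          │                 ┃        
          ┃          │                 ┃        
          ┃          │                 ┃        
          ┃          │                 ┃        
          ┗━━━━━━━━━━━━━━━━━━━━━━━━━━━━┛        
                                                


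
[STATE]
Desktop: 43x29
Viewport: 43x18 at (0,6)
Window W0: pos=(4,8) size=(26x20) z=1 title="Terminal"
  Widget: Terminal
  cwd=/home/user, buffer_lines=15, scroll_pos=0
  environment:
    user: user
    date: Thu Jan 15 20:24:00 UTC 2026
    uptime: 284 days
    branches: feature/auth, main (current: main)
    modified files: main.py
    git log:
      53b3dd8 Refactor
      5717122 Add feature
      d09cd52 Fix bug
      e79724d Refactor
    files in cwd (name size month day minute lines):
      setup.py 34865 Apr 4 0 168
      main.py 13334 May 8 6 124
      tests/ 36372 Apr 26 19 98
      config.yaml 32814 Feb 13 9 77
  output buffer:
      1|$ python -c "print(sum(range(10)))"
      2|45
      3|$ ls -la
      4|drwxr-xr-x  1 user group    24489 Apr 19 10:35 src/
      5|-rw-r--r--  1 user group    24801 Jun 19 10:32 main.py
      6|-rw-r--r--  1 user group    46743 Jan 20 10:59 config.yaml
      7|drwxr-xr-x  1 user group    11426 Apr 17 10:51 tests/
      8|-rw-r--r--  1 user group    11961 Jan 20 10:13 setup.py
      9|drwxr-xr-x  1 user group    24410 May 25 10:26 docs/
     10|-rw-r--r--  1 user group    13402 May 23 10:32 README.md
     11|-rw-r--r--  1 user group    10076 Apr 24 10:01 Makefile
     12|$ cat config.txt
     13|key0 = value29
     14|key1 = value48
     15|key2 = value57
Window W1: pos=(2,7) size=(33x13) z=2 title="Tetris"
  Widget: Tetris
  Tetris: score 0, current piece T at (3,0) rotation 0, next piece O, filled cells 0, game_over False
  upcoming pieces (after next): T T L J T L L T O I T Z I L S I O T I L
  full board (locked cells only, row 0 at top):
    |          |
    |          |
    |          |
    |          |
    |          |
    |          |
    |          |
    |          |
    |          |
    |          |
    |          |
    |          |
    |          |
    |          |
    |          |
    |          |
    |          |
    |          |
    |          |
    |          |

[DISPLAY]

                                           
  ┏━━━━━━━━━━━━━━━━━━━━━━━━━━━━━━━┓        
  ┃ Tetris                        ┃        
  ┠───────────────────────────────┨        
  ┃          │Next:               ┃        
  ┃          │▓▓                  ┃        
  ┃          │▓▓                  ┃        
  ┃          │                    ┃        
  ┃          │                    ┃        
  ┃          │                    ┃        
  ┃          │Score:              ┃        
  ┃          │0                   ┃        
  ┃          │                    ┃        
  ┗━━━━━━━━━━━━━━━━━━━━━━━━━━━━━━━┛        
    ┃-rw-r--r--  1 user group┃             
    ┃-rw-r--r--  1 user group┃             
    ┃$ cat config.txt        ┃             
    ┃key0 = value29          ┃             


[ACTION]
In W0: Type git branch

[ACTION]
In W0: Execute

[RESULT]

                                           
  ┏━━━━━━━━━━━━━━━━━━━━━━━━━━━━━━━┓        
  ┃ Tetris                        ┃        
  ┠───────────────────────────────┨        
  ┃          │Next:               ┃        
  ┃          │▓▓                  ┃        
  ┃          │▓▓                  ┃        
  ┃          │                    ┃        
  ┃          │                    ┃        
  ┃          │                    ┃        
  ┃          │Score:              ┃        
  ┃          │0                   ┃        
  ┃          │                    ┃        
  ┗━━━━━━━━━━━━━━━━━━━━━━━━━━━━━━━┛        
    ┃key0 = value29          ┃             
    ┃key1 = value48          ┃             
    ┃key2 = value57          ┃             
    ┃$ git branch            ┃             


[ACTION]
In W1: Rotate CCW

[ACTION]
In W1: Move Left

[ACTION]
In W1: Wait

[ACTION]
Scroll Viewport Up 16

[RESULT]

                                           
                                           
                                           
                                           
                                           
                                           
                                           
  ┏━━━━━━━━━━━━━━━━━━━━━━━━━━━━━━━┓        
  ┃ Tetris                        ┃        
  ┠───────────────────────────────┨        
  ┃          │Next:               ┃        
  ┃          │▓▓                  ┃        
  ┃          │▓▓                  ┃        
  ┃          │                    ┃        
  ┃          │                    ┃        
  ┃          │                    ┃        
  ┃          │Score:              ┃        
  ┃          │0                   ┃        


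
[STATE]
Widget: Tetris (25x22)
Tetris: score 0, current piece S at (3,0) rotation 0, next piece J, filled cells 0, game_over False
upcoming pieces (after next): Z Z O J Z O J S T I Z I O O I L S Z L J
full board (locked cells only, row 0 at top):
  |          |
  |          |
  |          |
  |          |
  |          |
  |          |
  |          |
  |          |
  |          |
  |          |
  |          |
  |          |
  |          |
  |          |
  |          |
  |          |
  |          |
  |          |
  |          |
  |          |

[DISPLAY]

    ░░    │Next:         
   ░░     │█             
          │███           
          │              
          │              
          │              
          │Score:        
          │0             
          │              
          │              
          │              
          │              
          │              
          │              
          │              
          │              
          │              
          │              
          │              
          │              
          │              
          │              


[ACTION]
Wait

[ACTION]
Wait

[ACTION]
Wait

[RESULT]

          │Next:         
          │█             
          │███           
    ░░    │              
   ░░     │              
          │              
          │Score:        
          │0             
          │              
          │              
          │              
          │              
          │              
          │              
          │              
          │              
          │              
          │              
          │              
          │              
          │              
          │              
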